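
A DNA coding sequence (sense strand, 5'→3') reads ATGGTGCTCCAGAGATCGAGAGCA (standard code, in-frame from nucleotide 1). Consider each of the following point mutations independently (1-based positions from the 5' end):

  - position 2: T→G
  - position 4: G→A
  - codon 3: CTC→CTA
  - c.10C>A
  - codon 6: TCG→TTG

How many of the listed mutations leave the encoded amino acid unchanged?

Codon 1: ATG (Met) → AGG (Arg) — missense.
Codon 2: GTG (Val) → ATG (Met) — missense.
Codon 3: CTC (Leu) → CTA (Leu) — synonymous.
Codon 4: CAG (Gln) → AAG (Lys) — missense.
Codon 6: TCG (Ser) → TTG (Leu) — missense.
Synonymous: 1 of 5.

1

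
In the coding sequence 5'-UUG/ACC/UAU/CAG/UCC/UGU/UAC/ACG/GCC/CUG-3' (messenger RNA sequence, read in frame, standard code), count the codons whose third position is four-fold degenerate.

Codon 1 UUG (Leu): third position 2-fold.
Codon 2 ACC (Thr): third position 4-fold.
Codon 3 UAU (Tyr): third position 2-fold.
Codon 4 CAG (Gln): third position 2-fold.
Codon 5 UCC (Ser): third position 4-fold.
Codon 6 UGU (Cys): third position 2-fold.
Codon 7 UAC (Tyr): third position 2-fold.
Codon 8 ACG (Thr): third position 4-fold.
Codon 9 GCC (Ala): third position 4-fold.
Codon 10 CUG (Leu): third position 4-fold.
Four-fold degenerate third positions: 5.

5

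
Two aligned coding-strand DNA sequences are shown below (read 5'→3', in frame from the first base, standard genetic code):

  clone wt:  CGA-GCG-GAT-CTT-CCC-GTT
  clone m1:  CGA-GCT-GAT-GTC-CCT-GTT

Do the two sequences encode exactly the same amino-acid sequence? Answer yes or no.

Codon 1: CGA Arg / CGA Arg — identical.
Codon 2: GCG Ala / GCT Ala — synonymous.
Codon 3: GAT Asp / GAT Asp — identical.
Codon 4: CTT Leu / GTC Val — nonsynonymous.
Codon 5: CCC Pro / CCT Pro — synonymous.
Codon 6: GTT Val / GTT Val — identical.
Nonsynonymous differences: 1 → different protein.

no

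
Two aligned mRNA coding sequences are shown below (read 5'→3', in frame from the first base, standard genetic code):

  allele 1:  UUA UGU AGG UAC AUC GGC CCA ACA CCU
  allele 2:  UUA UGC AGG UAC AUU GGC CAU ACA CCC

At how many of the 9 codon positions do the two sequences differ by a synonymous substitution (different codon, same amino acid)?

3

Codon 1: UUA Leu / UUA Leu — identical.
Codon 2: UGU Cys / UGC Cys — synonymous.
Codon 3: AGG Arg / AGG Arg — identical.
Codon 4: UAC Tyr / UAC Tyr — identical.
Codon 5: AUC Ile / AUU Ile — synonymous.
Codon 6: GGC Gly / GGC Gly — identical.
Codon 7: CCA Pro / CAU His — nonsynonymous.
Codon 8: ACA Thr / ACA Thr — identical.
Codon 9: CCU Pro / CCC Pro — synonymous.
Synonymous differences: 3.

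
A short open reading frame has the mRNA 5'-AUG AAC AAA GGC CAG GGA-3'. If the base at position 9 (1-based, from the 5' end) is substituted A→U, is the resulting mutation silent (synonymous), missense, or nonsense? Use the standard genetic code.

missense

Position 9 falls in codon 3: AAA → Lys.
After the substitution the codon is AAU → Asn.
Lys ≠ Asn, so this is a missense mutation.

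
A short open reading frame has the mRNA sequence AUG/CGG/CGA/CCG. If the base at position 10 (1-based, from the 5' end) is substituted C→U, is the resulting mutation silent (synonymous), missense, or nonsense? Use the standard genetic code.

missense

Position 10 falls in codon 4: CCG → Pro.
After the substitution the codon is UCG → Ser.
Pro ≠ Ser, so this is a missense mutation.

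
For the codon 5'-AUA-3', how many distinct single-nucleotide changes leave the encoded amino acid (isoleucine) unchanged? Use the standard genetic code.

Position 1: none → 0 synonymous.
Position 2: none → 0 synonymous.
Position 3: AUU, AUC → 2 synonymous.
Total: 0 + 0 + 2 = 2.

2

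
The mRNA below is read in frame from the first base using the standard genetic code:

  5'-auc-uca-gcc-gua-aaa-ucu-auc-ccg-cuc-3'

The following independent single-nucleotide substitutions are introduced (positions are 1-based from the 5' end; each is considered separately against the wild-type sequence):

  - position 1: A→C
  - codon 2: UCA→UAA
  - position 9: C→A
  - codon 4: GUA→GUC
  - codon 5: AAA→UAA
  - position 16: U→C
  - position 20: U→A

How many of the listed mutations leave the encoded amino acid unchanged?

Codon 1: AUC (Ile) → CUC (Leu) — missense.
Codon 2: UCA (Ser) → UAA (Stop) — nonsense.
Codon 3: GCC (Ala) → GCA (Ala) — synonymous.
Codon 4: GUA (Val) → GUC (Val) — synonymous.
Codon 5: AAA (Lys) → UAA (Stop) — nonsense.
Codon 6: UCU (Ser) → CCU (Pro) — missense.
Codon 7: AUC (Ile) → AAC (Asn) — missense.
Synonymous: 2 of 7.

2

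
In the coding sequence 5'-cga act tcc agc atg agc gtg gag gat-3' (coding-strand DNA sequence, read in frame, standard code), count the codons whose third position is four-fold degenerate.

4

Codon 1 CGA (Arg): third position 4-fold.
Codon 2 ACT (Thr): third position 4-fold.
Codon 3 TCC (Ser): third position 4-fold.
Codon 4 AGC (Ser): third position 2-fold.
Codon 5 ATG (Met): third position 1-fold.
Codon 6 AGC (Ser): third position 2-fold.
Codon 7 GTG (Val): third position 4-fold.
Codon 8 GAG (Glu): third position 2-fold.
Codon 9 GAT (Asp): third position 2-fold.
Four-fold degenerate third positions: 4.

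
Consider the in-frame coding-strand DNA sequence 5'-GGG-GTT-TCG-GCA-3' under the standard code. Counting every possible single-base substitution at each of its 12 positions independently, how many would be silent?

12

Codon 1 (GGG, Gly): 3 synonymous substitutions.
Codon 2 (GTT, Val): 3 synonymous substitutions.
Codon 3 (TCG, Ser): 3 synonymous substitutions.
Codon 4 (GCA, Ala): 3 synonymous substitutions.
Total: 3 + 3 + 3 + 3 = 12.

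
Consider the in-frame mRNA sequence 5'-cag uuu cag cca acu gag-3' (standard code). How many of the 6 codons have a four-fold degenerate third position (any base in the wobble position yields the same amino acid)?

Codon 1 CAG (Gln): third position 2-fold.
Codon 2 UUU (Phe): third position 2-fold.
Codon 3 CAG (Gln): third position 2-fold.
Codon 4 CCA (Pro): third position 4-fold.
Codon 5 ACU (Thr): third position 4-fold.
Codon 6 GAG (Glu): third position 2-fold.
Four-fold degenerate third positions: 2.

2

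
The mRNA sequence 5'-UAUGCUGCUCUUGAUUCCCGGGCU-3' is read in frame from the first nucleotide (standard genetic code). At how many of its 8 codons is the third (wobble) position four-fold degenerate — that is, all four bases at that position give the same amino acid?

Codon 1 UAU (Tyr): third position 2-fold.
Codon 2 GCU (Ala): third position 4-fold.
Codon 3 GCU (Ala): third position 4-fold.
Codon 4 CUU (Leu): third position 4-fold.
Codon 5 GAU (Asp): third position 2-fold.
Codon 6 UCC (Ser): third position 4-fold.
Codon 7 CGG (Arg): third position 4-fold.
Codon 8 GCU (Ala): third position 4-fold.
Four-fold degenerate third positions: 6.

6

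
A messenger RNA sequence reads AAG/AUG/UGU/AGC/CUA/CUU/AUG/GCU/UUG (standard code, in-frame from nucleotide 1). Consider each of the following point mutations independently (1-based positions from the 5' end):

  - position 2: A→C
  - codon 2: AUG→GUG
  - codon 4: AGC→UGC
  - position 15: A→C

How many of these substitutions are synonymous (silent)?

1

Codon 1: AAG (Lys) → ACG (Thr) — missense.
Codon 2: AUG (Met) → GUG (Val) — missense.
Codon 4: AGC (Ser) → UGC (Cys) — missense.
Codon 5: CUA (Leu) → CUC (Leu) — synonymous.
Synonymous: 1 of 4.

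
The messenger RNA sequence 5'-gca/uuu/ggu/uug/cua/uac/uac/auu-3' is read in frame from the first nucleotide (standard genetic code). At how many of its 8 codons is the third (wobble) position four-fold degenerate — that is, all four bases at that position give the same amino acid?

3

Codon 1 GCA (Ala): third position 4-fold.
Codon 2 UUU (Phe): third position 2-fold.
Codon 3 GGU (Gly): third position 4-fold.
Codon 4 UUG (Leu): third position 2-fold.
Codon 5 CUA (Leu): third position 4-fold.
Codon 6 UAC (Tyr): third position 2-fold.
Codon 7 UAC (Tyr): third position 2-fold.
Codon 8 AUU (Ile): third position 3-fold.
Four-fold degenerate third positions: 3.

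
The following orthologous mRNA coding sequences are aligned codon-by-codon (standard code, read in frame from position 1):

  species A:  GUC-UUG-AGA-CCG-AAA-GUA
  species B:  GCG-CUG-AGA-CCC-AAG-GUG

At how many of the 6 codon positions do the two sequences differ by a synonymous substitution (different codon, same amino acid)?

Codon 1: GUC Val / GCG Ala — nonsynonymous.
Codon 2: UUG Leu / CUG Leu — synonymous.
Codon 3: AGA Arg / AGA Arg — identical.
Codon 4: CCG Pro / CCC Pro — synonymous.
Codon 5: AAA Lys / AAG Lys — synonymous.
Codon 6: GUA Val / GUG Val — synonymous.
Synonymous differences: 4.

4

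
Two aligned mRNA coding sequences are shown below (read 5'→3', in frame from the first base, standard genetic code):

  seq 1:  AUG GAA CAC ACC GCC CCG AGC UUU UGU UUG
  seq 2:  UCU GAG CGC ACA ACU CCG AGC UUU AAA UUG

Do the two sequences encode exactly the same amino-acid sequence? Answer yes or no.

no

Codon 1: AUG Met / UCU Ser — nonsynonymous.
Codon 2: GAA Glu / GAG Glu — synonymous.
Codon 3: CAC His / CGC Arg — nonsynonymous.
Codon 4: ACC Thr / ACA Thr — synonymous.
Codon 5: GCC Ala / ACU Thr — nonsynonymous.
Codon 6: CCG Pro / CCG Pro — identical.
Codon 7: AGC Ser / AGC Ser — identical.
Codon 8: UUU Phe / UUU Phe — identical.
Codon 9: UGU Cys / AAA Lys — nonsynonymous.
Codon 10: UUG Leu / UUG Leu — identical.
Nonsynonymous differences: 4 → different protein.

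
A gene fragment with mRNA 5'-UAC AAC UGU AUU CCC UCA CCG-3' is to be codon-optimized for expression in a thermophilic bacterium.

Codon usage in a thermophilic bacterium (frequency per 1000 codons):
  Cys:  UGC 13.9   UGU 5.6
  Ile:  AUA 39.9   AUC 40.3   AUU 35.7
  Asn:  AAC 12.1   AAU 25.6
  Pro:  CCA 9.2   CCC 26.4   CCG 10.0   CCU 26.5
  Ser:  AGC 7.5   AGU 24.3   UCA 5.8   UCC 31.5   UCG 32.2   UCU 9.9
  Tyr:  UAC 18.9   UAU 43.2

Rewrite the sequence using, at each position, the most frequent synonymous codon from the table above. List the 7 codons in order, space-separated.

UAU AAU UGC AUC CCU UCG CCU

Codon 1 (Tyr): best is UAU at 43.2.
Codon 2 (Asn): best is AAU at 25.6.
Codon 3 (Cys): best is UGC at 13.9.
Codon 4 (Ile): best is AUC at 40.3.
Codon 5 (Pro): best is CCU at 26.5.
Codon 6 (Ser): best is UCG at 32.2.
Codon 7 (Pro): best is CCU at 26.5.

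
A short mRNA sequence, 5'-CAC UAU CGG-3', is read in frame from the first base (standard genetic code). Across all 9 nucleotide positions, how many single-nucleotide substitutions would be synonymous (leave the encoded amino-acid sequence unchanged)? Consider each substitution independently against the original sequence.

6

Codon 1 (CAC, His): 1 synonymous substitution.
Codon 2 (UAU, Tyr): 1 synonymous substitution.
Codon 3 (CGG, Arg): 4 synonymous substitutions.
Total: 1 + 1 + 4 = 6.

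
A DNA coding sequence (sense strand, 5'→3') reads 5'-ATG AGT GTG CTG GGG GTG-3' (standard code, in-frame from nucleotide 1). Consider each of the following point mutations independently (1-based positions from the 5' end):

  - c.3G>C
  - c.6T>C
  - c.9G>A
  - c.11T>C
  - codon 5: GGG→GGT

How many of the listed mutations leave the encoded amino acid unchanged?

3

Codon 1: ATG (Met) → ATC (Ile) — missense.
Codon 2: AGT (Ser) → AGC (Ser) — synonymous.
Codon 3: GTG (Val) → GTA (Val) — synonymous.
Codon 4: CTG (Leu) → CCG (Pro) — missense.
Codon 5: GGG (Gly) → GGT (Gly) — synonymous.
Synonymous: 3 of 5.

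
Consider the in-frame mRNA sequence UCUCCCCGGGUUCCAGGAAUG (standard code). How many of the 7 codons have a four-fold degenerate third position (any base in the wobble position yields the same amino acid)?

6

Codon 1 UCU (Ser): third position 4-fold.
Codon 2 CCC (Pro): third position 4-fold.
Codon 3 CGG (Arg): third position 4-fold.
Codon 4 GUU (Val): third position 4-fold.
Codon 5 CCA (Pro): third position 4-fold.
Codon 6 GGA (Gly): third position 4-fold.
Codon 7 AUG (Met): third position 1-fold.
Four-fold degenerate third positions: 6.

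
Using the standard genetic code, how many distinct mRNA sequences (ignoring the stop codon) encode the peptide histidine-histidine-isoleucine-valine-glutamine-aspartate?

192

His: 2 codons.
His: 2 codons.
Ile: 3 codons.
Val: 4 codons.
Gln: 2 codons.
Asp: 2 codons.
2 × 2 × 3 × 4 × 2 × 2 = 192.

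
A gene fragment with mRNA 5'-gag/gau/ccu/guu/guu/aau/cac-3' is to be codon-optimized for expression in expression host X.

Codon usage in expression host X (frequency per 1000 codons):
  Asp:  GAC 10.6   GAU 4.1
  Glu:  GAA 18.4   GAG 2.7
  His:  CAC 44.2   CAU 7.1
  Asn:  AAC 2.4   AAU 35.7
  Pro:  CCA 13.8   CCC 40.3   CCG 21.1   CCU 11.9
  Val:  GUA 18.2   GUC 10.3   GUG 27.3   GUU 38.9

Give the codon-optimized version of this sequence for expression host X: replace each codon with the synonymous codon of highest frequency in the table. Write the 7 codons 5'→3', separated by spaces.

GAA GAC CCC GUU GUU AAU CAC

Codon 1 (Glu): best is GAA at 18.4.
Codon 2 (Asp): best is GAC at 10.6.
Codon 3 (Pro): best is CCC at 40.3.
Codon 4 (Val): best is GUU at 38.9.
Codon 5 (Val): best is GUU at 38.9.
Codon 6 (Asn): best is AAU at 35.7.
Codon 7 (His): best is CAC at 44.2.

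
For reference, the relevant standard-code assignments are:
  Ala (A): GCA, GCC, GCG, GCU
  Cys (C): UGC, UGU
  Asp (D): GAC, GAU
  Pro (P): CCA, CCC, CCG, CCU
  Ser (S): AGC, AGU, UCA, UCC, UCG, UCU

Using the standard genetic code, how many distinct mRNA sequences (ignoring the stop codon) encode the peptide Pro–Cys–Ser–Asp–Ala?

384

Pro: 4 codons.
Cys: 2 codons.
Ser: 6 codons.
Asp: 2 codons.
Ala: 4 codons.
4 × 2 × 6 × 2 × 4 = 384.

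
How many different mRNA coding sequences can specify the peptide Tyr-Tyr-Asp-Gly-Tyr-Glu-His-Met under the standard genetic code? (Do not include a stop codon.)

Tyr: 2 codons.
Tyr: 2 codons.
Asp: 2 codons.
Gly: 4 codons.
Tyr: 2 codons.
Glu: 2 codons.
His: 2 codons.
Met: 1 codon.
2 × 2 × 2 × 4 × 2 × 2 × 2 × 1 = 256.

256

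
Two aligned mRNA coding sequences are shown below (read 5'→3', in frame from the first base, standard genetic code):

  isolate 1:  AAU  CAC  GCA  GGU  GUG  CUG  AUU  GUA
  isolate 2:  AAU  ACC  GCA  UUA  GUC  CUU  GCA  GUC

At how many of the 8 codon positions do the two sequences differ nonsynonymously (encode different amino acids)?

3

Codon 1: AAU Asn / AAU Asn — identical.
Codon 2: CAC His / ACC Thr — nonsynonymous.
Codon 3: GCA Ala / GCA Ala — identical.
Codon 4: GGU Gly / UUA Leu — nonsynonymous.
Codon 5: GUG Val / GUC Val — synonymous.
Codon 6: CUG Leu / CUU Leu — synonymous.
Codon 7: AUU Ile / GCA Ala — nonsynonymous.
Codon 8: GUA Val / GUC Val — synonymous.
Nonsynonymous differences: 3.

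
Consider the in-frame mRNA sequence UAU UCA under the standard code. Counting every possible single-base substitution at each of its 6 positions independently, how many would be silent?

4

Codon 1 (UAU, Tyr): 1 synonymous substitution.
Codon 2 (UCA, Ser): 3 synonymous substitutions.
Total: 1 + 3 = 4.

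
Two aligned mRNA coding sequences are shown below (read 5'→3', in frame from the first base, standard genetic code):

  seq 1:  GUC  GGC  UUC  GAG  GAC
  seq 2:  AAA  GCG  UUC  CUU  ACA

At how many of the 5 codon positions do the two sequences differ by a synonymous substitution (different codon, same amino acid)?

0

Codon 1: GUC Val / AAA Lys — nonsynonymous.
Codon 2: GGC Gly / GCG Ala — nonsynonymous.
Codon 3: UUC Phe / UUC Phe — identical.
Codon 4: GAG Glu / CUU Leu — nonsynonymous.
Codon 5: GAC Asp / ACA Thr — nonsynonymous.
Synonymous differences: 0.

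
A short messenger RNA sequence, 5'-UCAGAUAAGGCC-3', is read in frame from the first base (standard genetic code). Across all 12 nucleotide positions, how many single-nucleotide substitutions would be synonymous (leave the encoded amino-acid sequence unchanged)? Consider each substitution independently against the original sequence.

8

Codon 1 (UCA, Ser): 3 synonymous substitutions.
Codon 2 (GAU, Asp): 1 synonymous substitution.
Codon 3 (AAG, Lys): 1 synonymous substitution.
Codon 4 (GCC, Ala): 3 synonymous substitutions.
Total: 3 + 1 + 1 + 3 = 8.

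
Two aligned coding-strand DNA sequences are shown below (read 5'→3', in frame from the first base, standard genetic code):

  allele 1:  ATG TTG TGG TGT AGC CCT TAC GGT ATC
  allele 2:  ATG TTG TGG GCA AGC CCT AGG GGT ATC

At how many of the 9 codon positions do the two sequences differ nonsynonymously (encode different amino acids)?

Codon 1: ATG Met / ATG Met — identical.
Codon 2: TTG Leu / TTG Leu — identical.
Codon 3: TGG Trp / TGG Trp — identical.
Codon 4: TGT Cys / GCA Ala — nonsynonymous.
Codon 5: AGC Ser / AGC Ser — identical.
Codon 6: CCT Pro / CCT Pro — identical.
Codon 7: TAC Tyr / AGG Arg — nonsynonymous.
Codon 8: GGT Gly / GGT Gly — identical.
Codon 9: ATC Ile / ATC Ile — identical.
Nonsynonymous differences: 2.

2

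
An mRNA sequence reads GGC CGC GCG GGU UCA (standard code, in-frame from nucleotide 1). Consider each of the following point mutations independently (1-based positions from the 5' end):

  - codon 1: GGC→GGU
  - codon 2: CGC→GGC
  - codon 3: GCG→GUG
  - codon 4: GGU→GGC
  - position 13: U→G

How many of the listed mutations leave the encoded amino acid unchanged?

2

Codon 1: GGC (Gly) → GGU (Gly) — synonymous.
Codon 2: CGC (Arg) → GGC (Gly) — missense.
Codon 3: GCG (Ala) → GUG (Val) — missense.
Codon 4: GGU (Gly) → GGC (Gly) — synonymous.
Codon 5: UCA (Ser) → GCA (Ala) — missense.
Synonymous: 2 of 5.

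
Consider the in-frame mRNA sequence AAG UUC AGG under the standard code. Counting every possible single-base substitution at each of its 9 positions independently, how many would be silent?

Codon 1 (AAG, Lys): 1 synonymous substitution.
Codon 2 (UUC, Phe): 1 synonymous substitution.
Codon 3 (AGG, Arg): 2 synonymous substitutions.
Total: 1 + 1 + 2 = 4.

4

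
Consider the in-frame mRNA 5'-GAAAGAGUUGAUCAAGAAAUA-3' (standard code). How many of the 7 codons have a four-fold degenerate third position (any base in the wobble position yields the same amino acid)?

Codon 1 GAA (Glu): third position 2-fold.
Codon 2 AGA (Arg): third position 2-fold.
Codon 3 GUU (Val): third position 4-fold.
Codon 4 GAU (Asp): third position 2-fold.
Codon 5 CAA (Gln): third position 2-fold.
Codon 6 GAA (Glu): third position 2-fold.
Codon 7 AUA (Ile): third position 3-fold.
Four-fold degenerate third positions: 1.

1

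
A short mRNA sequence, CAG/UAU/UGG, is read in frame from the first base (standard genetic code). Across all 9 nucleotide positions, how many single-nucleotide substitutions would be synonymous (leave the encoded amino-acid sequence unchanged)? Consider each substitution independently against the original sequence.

Codon 1 (CAG, Gln): 1 synonymous substitution.
Codon 2 (UAU, Tyr): 1 synonymous substitution.
Codon 3 (UGG, Trp): 0 synonymous substitutions.
Total: 1 + 1 + 0 = 2.

2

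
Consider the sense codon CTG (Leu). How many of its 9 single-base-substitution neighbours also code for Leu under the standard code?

Position 1: TTG → 1 synonymous.
Position 2: none → 0 synonymous.
Position 3: CTT, CTC, CTA → 3 synonymous.
Total: 1 + 0 + 3 = 4.

4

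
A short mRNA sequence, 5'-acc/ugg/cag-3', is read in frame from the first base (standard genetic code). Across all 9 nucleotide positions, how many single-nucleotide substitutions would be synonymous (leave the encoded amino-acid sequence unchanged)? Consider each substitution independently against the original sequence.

Codon 1 (ACC, Thr): 3 synonymous substitutions.
Codon 2 (UGG, Trp): 0 synonymous substitutions.
Codon 3 (CAG, Gln): 1 synonymous substitution.
Total: 3 + 0 + 1 = 4.

4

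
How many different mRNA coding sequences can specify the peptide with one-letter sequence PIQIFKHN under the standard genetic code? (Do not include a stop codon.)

Pro: 4 codons.
Ile: 3 codons.
Gln: 2 codons.
Ile: 3 codons.
Phe: 2 codons.
Lys: 2 codons.
His: 2 codons.
Asn: 2 codons.
4 × 3 × 2 × 3 × 2 × 2 × 2 × 2 = 1152.

1152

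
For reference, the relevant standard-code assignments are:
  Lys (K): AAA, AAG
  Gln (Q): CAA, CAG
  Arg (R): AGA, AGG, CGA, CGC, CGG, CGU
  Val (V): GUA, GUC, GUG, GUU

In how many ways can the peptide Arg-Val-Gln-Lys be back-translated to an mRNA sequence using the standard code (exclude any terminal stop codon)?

96

Arg: 6 codons.
Val: 4 codons.
Gln: 2 codons.
Lys: 2 codons.
6 × 4 × 2 × 2 = 96.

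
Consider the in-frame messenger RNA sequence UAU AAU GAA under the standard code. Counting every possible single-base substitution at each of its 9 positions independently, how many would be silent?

3

Codon 1 (UAU, Tyr): 1 synonymous substitution.
Codon 2 (AAU, Asn): 1 synonymous substitution.
Codon 3 (GAA, Glu): 1 synonymous substitution.
Total: 1 + 1 + 1 = 3.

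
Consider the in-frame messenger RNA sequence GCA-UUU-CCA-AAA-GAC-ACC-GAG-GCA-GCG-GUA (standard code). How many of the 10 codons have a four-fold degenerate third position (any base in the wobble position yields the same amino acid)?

Codon 1 GCA (Ala): third position 4-fold.
Codon 2 UUU (Phe): third position 2-fold.
Codon 3 CCA (Pro): third position 4-fold.
Codon 4 AAA (Lys): third position 2-fold.
Codon 5 GAC (Asp): third position 2-fold.
Codon 6 ACC (Thr): third position 4-fold.
Codon 7 GAG (Glu): third position 2-fold.
Codon 8 GCA (Ala): third position 4-fold.
Codon 9 GCG (Ala): third position 4-fold.
Codon 10 GUA (Val): third position 4-fold.
Four-fold degenerate third positions: 6.

6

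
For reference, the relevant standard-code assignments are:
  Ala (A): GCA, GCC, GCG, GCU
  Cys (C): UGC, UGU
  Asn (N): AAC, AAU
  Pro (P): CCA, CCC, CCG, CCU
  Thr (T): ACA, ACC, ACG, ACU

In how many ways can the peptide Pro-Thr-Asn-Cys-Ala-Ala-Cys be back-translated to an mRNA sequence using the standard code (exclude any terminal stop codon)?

2048

Pro: 4 codons.
Thr: 4 codons.
Asn: 2 codons.
Cys: 2 codons.
Ala: 4 codons.
Ala: 4 codons.
Cys: 2 codons.
4 × 4 × 2 × 2 × 4 × 4 × 2 = 2048.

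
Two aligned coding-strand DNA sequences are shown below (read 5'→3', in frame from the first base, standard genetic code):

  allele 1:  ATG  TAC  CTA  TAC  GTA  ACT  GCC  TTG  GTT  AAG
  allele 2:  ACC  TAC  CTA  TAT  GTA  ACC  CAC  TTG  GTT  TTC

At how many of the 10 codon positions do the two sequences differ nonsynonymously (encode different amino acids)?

Codon 1: ATG Met / ACC Thr — nonsynonymous.
Codon 2: TAC Tyr / TAC Tyr — identical.
Codon 3: CTA Leu / CTA Leu — identical.
Codon 4: TAC Tyr / TAT Tyr — synonymous.
Codon 5: GTA Val / GTA Val — identical.
Codon 6: ACT Thr / ACC Thr — synonymous.
Codon 7: GCC Ala / CAC His — nonsynonymous.
Codon 8: TTG Leu / TTG Leu — identical.
Codon 9: GTT Val / GTT Val — identical.
Codon 10: AAG Lys / TTC Phe — nonsynonymous.
Nonsynonymous differences: 3.

3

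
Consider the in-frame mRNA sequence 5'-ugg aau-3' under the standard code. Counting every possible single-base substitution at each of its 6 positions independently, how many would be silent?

Codon 1 (UGG, Trp): 0 synonymous substitutions.
Codon 2 (AAU, Asn): 1 synonymous substitution.
Total: 0 + 1 = 1.

1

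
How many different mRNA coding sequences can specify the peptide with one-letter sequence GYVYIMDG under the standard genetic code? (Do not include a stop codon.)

Gly: 4 codons.
Tyr: 2 codons.
Val: 4 codons.
Tyr: 2 codons.
Ile: 3 codons.
Met: 1 codon.
Asp: 2 codons.
Gly: 4 codons.
4 × 2 × 4 × 2 × 3 × 1 × 2 × 4 = 1536.

1536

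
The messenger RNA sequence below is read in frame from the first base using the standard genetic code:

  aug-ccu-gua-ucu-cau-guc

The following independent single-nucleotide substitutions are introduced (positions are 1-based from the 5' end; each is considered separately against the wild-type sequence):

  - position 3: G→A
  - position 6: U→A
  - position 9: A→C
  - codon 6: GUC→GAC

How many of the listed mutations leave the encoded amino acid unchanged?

Codon 1: AUG (Met) → AUA (Ile) — missense.
Codon 2: CCU (Pro) → CCA (Pro) — synonymous.
Codon 3: GUA (Val) → GUC (Val) — synonymous.
Codon 6: GUC (Val) → GAC (Asp) — missense.
Synonymous: 2 of 4.

2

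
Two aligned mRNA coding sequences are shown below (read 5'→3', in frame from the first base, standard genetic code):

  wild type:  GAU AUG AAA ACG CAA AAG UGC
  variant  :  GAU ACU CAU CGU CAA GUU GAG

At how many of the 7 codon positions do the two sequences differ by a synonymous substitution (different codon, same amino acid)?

0

Codon 1: GAU Asp / GAU Asp — identical.
Codon 2: AUG Met / ACU Thr — nonsynonymous.
Codon 3: AAA Lys / CAU His — nonsynonymous.
Codon 4: ACG Thr / CGU Arg — nonsynonymous.
Codon 5: CAA Gln / CAA Gln — identical.
Codon 6: AAG Lys / GUU Val — nonsynonymous.
Codon 7: UGC Cys / GAG Glu — nonsynonymous.
Synonymous differences: 0.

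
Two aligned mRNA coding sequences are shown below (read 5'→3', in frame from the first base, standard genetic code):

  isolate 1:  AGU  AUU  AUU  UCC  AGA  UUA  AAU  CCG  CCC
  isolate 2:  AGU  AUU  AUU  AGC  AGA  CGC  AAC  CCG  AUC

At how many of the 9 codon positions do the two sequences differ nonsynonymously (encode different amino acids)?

2

Codon 1: AGU Ser / AGU Ser — identical.
Codon 2: AUU Ile / AUU Ile — identical.
Codon 3: AUU Ile / AUU Ile — identical.
Codon 4: UCC Ser / AGC Ser — synonymous.
Codon 5: AGA Arg / AGA Arg — identical.
Codon 6: UUA Leu / CGC Arg — nonsynonymous.
Codon 7: AAU Asn / AAC Asn — synonymous.
Codon 8: CCG Pro / CCG Pro — identical.
Codon 9: CCC Pro / AUC Ile — nonsynonymous.
Nonsynonymous differences: 2.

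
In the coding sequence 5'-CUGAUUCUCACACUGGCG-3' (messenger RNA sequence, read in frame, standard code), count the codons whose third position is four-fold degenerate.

Codon 1 CUG (Leu): third position 4-fold.
Codon 2 AUU (Ile): third position 3-fold.
Codon 3 CUC (Leu): third position 4-fold.
Codon 4 ACA (Thr): third position 4-fold.
Codon 5 CUG (Leu): third position 4-fold.
Codon 6 GCG (Ala): third position 4-fold.
Four-fold degenerate third positions: 5.

5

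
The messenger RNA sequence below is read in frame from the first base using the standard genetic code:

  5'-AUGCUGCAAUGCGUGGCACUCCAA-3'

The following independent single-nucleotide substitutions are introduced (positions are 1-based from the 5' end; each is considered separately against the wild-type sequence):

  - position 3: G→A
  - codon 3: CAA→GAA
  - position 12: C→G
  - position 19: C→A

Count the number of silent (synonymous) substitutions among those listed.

Codon 1: AUG (Met) → AUA (Ile) — missense.
Codon 3: CAA (Gln) → GAA (Glu) — missense.
Codon 4: UGC (Cys) → UGG (Trp) — missense.
Codon 7: CUC (Leu) → AUC (Ile) — missense.
Synonymous: 0 of 4.

0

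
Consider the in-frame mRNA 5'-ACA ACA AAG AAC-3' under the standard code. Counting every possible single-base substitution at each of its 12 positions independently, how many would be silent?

Codon 1 (ACA, Thr): 3 synonymous substitutions.
Codon 2 (ACA, Thr): 3 synonymous substitutions.
Codon 3 (AAG, Lys): 1 synonymous substitution.
Codon 4 (AAC, Asn): 1 synonymous substitution.
Total: 3 + 3 + 1 + 1 = 8.

8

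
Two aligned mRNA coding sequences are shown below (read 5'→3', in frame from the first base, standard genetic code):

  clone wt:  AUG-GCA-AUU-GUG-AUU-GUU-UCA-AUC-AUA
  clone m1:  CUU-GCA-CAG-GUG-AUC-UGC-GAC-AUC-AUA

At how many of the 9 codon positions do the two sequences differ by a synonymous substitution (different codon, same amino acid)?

Codon 1: AUG Met / CUU Leu — nonsynonymous.
Codon 2: GCA Ala / GCA Ala — identical.
Codon 3: AUU Ile / CAG Gln — nonsynonymous.
Codon 4: GUG Val / GUG Val — identical.
Codon 5: AUU Ile / AUC Ile — synonymous.
Codon 6: GUU Val / UGC Cys — nonsynonymous.
Codon 7: UCA Ser / GAC Asp — nonsynonymous.
Codon 8: AUC Ile / AUC Ile — identical.
Codon 9: AUA Ile / AUA Ile — identical.
Synonymous differences: 1.

1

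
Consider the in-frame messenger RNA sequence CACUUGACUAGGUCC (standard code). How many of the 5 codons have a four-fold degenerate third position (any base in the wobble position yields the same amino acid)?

Codon 1 CAC (His): third position 2-fold.
Codon 2 UUG (Leu): third position 2-fold.
Codon 3 ACU (Thr): third position 4-fold.
Codon 4 AGG (Arg): third position 2-fold.
Codon 5 UCC (Ser): third position 4-fold.
Four-fold degenerate third positions: 2.

2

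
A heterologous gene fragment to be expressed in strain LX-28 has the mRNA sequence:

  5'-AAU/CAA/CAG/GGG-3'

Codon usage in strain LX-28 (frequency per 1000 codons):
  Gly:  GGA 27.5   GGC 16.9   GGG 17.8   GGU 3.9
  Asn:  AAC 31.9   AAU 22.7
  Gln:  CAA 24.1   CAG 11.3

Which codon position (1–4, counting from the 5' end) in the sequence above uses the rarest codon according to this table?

Codon 1 AAU (Asn): 22.7 per 1000.
Codon 2 CAA (Gln): 24.1 per 1000.
Codon 3 CAG (Gln): 11.3 per 1000.
Codon 4 GGG (Gly): 17.8 per 1000.
Lowest frequency is 11.3 at codon 3.

3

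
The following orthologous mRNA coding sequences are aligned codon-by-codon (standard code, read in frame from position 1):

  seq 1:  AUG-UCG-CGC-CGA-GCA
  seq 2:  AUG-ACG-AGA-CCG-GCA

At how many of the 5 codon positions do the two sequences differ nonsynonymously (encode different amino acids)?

Codon 1: AUG Met / AUG Met — identical.
Codon 2: UCG Ser / ACG Thr — nonsynonymous.
Codon 3: CGC Arg / AGA Arg — synonymous.
Codon 4: CGA Arg / CCG Pro — nonsynonymous.
Codon 5: GCA Ala / GCA Ala — identical.
Nonsynonymous differences: 2.

2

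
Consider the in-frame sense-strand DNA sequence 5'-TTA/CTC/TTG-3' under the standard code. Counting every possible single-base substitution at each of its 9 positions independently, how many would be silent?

7

Codon 1 (TTA, Leu): 2 synonymous substitutions.
Codon 2 (CTC, Leu): 3 synonymous substitutions.
Codon 3 (TTG, Leu): 2 synonymous substitutions.
Total: 2 + 3 + 2 = 7.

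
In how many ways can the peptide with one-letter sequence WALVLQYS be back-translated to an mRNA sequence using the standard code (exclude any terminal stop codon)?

13824

Trp: 1 codon.
Ala: 4 codons.
Leu: 6 codons.
Val: 4 codons.
Leu: 6 codons.
Gln: 2 codons.
Tyr: 2 codons.
Ser: 6 codons.
1 × 4 × 6 × 4 × 6 × 2 × 2 × 6 = 13824.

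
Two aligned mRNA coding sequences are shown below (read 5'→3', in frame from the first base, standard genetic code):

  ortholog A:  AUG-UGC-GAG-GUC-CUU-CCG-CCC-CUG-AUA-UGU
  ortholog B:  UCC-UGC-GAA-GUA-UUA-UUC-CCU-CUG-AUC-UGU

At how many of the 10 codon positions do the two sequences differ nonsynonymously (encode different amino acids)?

2

Codon 1: AUG Met / UCC Ser — nonsynonymous.
Codon 2: UGC Cys / UGC Cys — identical.
Codon 3: GAG Glu / GAA Glu — synonymous.
Codon 4: GUC Val / GUA Val — synonymous.
Codon 5: CUU Leu / UUA Leu — synonymous.
Codon 6: CCG Pro / UUC Phe — nonsynonymous.
Codon 7: CCC Pro / CCU Pro — synonymous.
Codon 8: CUG Leu / CUG Leu — identical.
Codon 9: AUA Ile / AUC Ile — synonymous.
Codon 10: UGU Cys / UGU Cys — identical.
Nonsynonymous differences: 2.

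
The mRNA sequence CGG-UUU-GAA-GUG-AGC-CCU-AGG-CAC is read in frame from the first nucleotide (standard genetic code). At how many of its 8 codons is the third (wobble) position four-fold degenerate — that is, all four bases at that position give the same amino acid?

Codon 1 CGG (Arg): third position 4-fold.
Codon 2 UUU (Phe): third position 2-fold.
Codon 3 GAA (Glu): third position 2-fold.
Codon 4 GUG (Val): third position 4-fold.
Codon 5 AGC (Ser): third position 2-fold.
Codon 6 CCU (Pro): third position 4-fold.
Codon 7 AGG (Arg): third position 2-fold.
Codon 8 CAC (His): third position 2-fold.
Four-fold degenerate third positions: 3.

3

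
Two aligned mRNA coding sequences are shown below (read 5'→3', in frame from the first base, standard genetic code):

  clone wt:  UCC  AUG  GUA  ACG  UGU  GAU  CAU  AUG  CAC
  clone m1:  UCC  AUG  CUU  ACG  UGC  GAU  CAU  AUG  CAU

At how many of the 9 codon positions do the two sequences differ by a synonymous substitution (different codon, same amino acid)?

2

Codon 1: UCC Ser / UCC Ser — identical.
Codon 2: AUG Met / AUG Met — identical.
Codon 3: GUA Val / CUU Leu — nonsynonymous.
Codon 4: ACG Thr / ACG Thr — identical.
Codon 5: UGU Cys / UGC Cys — synonymous.
Codon 6: GAU Asp / GAU Asp — identical.
Codon 7: CAU His / CAU His — identical.
Codon 8: AUG Met / AUG Met — identical.
Codon 9: CAC His / CAU His — synonymous.
Synonymous differences: 2.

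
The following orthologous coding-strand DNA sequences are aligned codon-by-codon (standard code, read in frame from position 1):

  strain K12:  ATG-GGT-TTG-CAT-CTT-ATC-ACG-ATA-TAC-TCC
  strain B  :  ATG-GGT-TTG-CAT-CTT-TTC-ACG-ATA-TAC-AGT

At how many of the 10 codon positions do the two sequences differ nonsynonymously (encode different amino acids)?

1

Codon 1: ATG Met / ATG Met — identical.
Codon 2: GGT Gly / GGT Gly — identical.
Codon 3: TTG Leu / TTG Leu — identical.
Codon 4: CAT His / CAT His — identical.
Codon 5: CTT Leu / CTT Leu — identical.
Codon 6: ATC Ile / TTC Phe — nonsynonymous.
Codon 7: ACG Thr / ACG Thr — identical.
Codon 8: ATA Ile / ATA Ile — identical.
Codon 9: TAC Tyr / TAC Tyr — identical.
Codon 10: TCC Ser / AGT Ser — synonymous.
Nonsynonymous differences: 1.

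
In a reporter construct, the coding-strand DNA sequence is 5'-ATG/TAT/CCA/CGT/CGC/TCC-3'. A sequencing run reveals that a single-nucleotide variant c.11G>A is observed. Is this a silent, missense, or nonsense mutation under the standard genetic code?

missense

Position 11 falls in codon 4: CGT → Arg.
After the substitution the codon is CAT → His.
Arg ≠ His, so this is a missense mutation.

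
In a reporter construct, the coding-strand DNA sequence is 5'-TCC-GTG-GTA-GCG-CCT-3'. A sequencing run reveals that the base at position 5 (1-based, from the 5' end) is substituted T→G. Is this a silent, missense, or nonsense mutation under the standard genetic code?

Position 5 falls in codon 2: GTG → Val.
After the substitution the codon is GGG → Gly.
Val ≠ Gly, so this is a missense mutation.

missense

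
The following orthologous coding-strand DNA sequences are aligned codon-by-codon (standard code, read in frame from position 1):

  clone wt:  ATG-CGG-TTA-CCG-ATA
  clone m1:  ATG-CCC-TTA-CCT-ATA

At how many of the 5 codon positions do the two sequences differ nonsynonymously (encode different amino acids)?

Codon 1: ATG Met / ATG Met — identical.
Codon 2: CGG Arg / CCC Pro — nonsynonymous.
Codon 3: TTA Leu / TTA Leu — identical.
Codon 4: CCG Pro / CCT Pro — synonymous.
Codon 5: ATA Ile / ATA Ile — identical.
Nonsynonymous differences: 1.

1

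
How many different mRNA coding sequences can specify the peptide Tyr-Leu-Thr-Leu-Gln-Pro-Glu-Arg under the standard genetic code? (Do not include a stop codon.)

Tyr: 2 codons.
Leu: 6 codons.
Thr: 4 codons.
Leu: 6 codons.
Gln: 2 codons.
Pro: 4 codons.
Glu: 2 codons.
Arg: 6 codons.
2 × 6 × 4 × 6 × 2 × 4 × 2 × 6 = 27648.

27648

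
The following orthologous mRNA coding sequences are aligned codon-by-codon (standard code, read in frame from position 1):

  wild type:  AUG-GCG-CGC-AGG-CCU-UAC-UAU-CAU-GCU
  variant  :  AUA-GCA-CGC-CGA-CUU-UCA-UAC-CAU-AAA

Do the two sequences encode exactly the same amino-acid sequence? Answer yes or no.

Codon 1: AUG Met / AUA Ile — nonsynonymous.
Codon 2: GCG Ala / GCA Ala — synonymous.
Codon 3: CGC Arg / CGC Arg — identical.
Codon 4: AGG Arg / CGA Arg — synonymous.
Codon 5: CCU Pro / CUU Leu — nonsynonymous.
Codon 6: UAC Tyr / UCA Ser — nonsynonymous.
Codon 7: UAU Tyr / UAC Tyr — synonymous.
Codon 8: CAU His / CAU His — identical.
Codon 9: GCU Ala / AAA Lys — nonsynonymous.
Nonsynonymous differences: 4 → different protein.

no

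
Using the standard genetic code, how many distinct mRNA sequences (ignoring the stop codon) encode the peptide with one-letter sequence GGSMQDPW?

1536

Gly: 4 codons.
Gly: 4 codons.
Ser: 6 codons.
Met: 1 codon.
Gln: 2 codons.
Asp: 2 codons.
Pro: 4 codons.
Trp: 1 codon.
4 × 4 × 6 × 1 × 2 × 2 × 4 × 1 = 1536.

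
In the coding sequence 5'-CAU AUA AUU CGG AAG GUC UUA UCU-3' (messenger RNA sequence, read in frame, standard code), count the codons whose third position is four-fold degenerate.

3

Codon 1 CAU (His): third position 2-fold.
Codon 2 AUA (Ile): third position 3-fold.
Codon 3 AUU (Ile): third position 3-fold.
Codon 4 CGG (Arg): third position 4-fold.
Codon 5 AAG (Lys): third position 2-fold.
Codon 6 GUC (Val): third position 4-fold.
Codon 7 UUA (Leu): third position 2-fold.
Codon 8 UCU (Ser): third position 4-fold.
Four-fold degenerate third positions: 3.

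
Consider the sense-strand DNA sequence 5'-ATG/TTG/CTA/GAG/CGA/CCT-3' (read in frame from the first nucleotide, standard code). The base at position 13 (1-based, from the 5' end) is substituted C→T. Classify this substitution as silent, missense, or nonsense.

nonsense

Position 13 falls in codon 5: CGA → Arg.
After the substitution the codon is TGA → Stop.
The new codon is a stop codon, so this is a nonsense mutation.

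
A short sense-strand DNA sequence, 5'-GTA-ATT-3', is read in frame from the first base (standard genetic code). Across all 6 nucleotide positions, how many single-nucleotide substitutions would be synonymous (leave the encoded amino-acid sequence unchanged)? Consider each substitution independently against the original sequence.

Codon 1 (GTA, Val): 3 synonymous substitutions.
Codon 2 (ATT, Ile): 2 synonymous substitutions.
Total: 3 + 2 = 5.

5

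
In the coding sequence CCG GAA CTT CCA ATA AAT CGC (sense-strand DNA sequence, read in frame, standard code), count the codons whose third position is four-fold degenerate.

Codon 1 CCG (Pro): third position 4-fold.
Codon 2 GAA (Glu): third position 2-fold.
Codon 3 CTT (Leu): third position 4-fold.
Codon 4 CCA (Pro): third position 4-fold.
Codon 5 ATA (Ile): third position 3-fold.
Codon 6 AAT (Asn): third position 2-fold.
Codon 7 CGC (Arg): third position 4-fold.
Four-fold degenerate third positions: 4.

4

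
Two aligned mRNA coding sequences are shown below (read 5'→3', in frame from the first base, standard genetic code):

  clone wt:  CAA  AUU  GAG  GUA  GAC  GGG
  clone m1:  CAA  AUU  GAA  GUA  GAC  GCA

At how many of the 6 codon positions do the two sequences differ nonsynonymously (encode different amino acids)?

1

Codon 1: CAA Gln / CAA Gln — identical.
Codon 2: AUU Ile / AUU Ile — identical.
Codon 3: GAG Glu / GAA Glu — synonymous.
Codon 4: GUA Val / GUA Val — identical.
Codon 5: GAC Asp / GAC Asp — identical.
Codon 6: GGG Gly / GCA Ala — nonsynonymous.
Nonsynonymous differences: 1.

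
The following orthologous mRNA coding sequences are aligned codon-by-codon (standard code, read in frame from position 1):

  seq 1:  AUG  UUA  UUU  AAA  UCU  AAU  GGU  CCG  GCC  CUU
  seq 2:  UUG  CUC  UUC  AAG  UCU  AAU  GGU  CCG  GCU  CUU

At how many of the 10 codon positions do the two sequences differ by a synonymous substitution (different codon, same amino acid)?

4

Codon 1: AUG Met / UUG Leu — nonsynonymous.
Codon 2: UUA Leu / CUC Leu — synonymous.
Codon 3: UUU Phe / UUC Phe — synonymous.
Codon 4: AAA Lys / AAG Lys — synonymous.
Codon 5: UCU Ser / UCU Ser — identical.
Codon 6: AAU Asn / AAU Asn — identical.
Codon 7: GGU Gly / GGU Gly — identical.
Codon 8: CCG Pro / CCG Pro — identical.
Codon 9: GCC Ala / GCU Ala — synonymous.
Codon 10: CUU Leu / CUU Leu — identical.
Synonymous differences: 4.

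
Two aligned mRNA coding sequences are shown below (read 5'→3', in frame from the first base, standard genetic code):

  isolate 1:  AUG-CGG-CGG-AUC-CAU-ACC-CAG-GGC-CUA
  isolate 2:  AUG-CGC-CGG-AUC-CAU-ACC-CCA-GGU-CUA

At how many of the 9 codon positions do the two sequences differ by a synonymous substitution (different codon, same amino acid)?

Codon 1: AUG Met / AUG Met — identical.
Codon 2: CGG Arg / CGC Arg — synonymous.
Codon 3: CGG Arg / CGG Arg — identical.
Codon 4: AUC Ile / AUC Ile — identical.
Codon 5: CAU His / CAU His — identical.
Codon 6: ACC Thr / ACC Thr — identical.
Codon 7: CAG Gln / CCA Pro — nonsynonymous.
Codon 8: GGC Gly / GGU Gly — synonymous.
Codon 9: CUA Leu / CUA Leu — identical.
Synonymous differences: 2.

2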